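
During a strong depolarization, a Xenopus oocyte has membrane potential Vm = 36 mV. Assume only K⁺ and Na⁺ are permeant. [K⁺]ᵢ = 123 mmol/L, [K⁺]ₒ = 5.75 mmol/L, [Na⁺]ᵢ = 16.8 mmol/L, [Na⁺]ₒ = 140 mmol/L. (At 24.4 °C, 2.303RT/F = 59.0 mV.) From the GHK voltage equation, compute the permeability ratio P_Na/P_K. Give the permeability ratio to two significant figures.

Let α = P_Na/P_K. GHK: Vm = 59.0·log₁₀[(Kₒ + α·Naₒ)/(Kᵢ + α·Naᵢ)].
10^(Vm/59.0) = 10^(36.0/59.0) = 4.0754
So 4.0754·(Kᵢ + α·Naᵢ) = Kₒ + α·Naₒ → α = (4.0754·123.0 − 5.75) / (140.0 − 4.0754·16.8)
α = (501.3 − 5.75) / (140.0 − 68.47) = 495.5/71.53 = 6.927

6.9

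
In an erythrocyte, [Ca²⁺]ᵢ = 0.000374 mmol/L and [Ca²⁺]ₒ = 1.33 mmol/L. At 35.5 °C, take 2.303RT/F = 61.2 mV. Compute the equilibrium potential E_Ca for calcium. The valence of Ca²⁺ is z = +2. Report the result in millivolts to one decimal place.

108.7 mV

E = (61.2/z) · log₁₀([Ca²⁺]_out/[Ca²⁺]_in) with z = +2.
= (61.2/2) · log₁₀(1.33/0.000374) = 30.60 · log₁₀(3556)
= 30.60 · (3.5510) = 108.66 mV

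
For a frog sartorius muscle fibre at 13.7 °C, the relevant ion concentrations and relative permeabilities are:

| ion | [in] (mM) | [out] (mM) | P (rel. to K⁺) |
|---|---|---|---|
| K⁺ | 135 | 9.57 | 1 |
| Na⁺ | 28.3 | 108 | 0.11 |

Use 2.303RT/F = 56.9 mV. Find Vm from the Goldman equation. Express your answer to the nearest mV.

Vm = 56.9 · log₁₀[(Σ P·[cation]ₒ + Σ P·[anion]ᵢ) / (Σ P·[cation]ᵢ + Σ P·[anion]ₒ)]
Numerator = 1×9.57 + 0.11×108 = 21.45
Denominator = 1×135 + 0.11×28.3 = 138.1
Vm = 56.9 · log₁₀(0.15531) = 56.9 × (-0.8088) = -46.02 mV

-46 mV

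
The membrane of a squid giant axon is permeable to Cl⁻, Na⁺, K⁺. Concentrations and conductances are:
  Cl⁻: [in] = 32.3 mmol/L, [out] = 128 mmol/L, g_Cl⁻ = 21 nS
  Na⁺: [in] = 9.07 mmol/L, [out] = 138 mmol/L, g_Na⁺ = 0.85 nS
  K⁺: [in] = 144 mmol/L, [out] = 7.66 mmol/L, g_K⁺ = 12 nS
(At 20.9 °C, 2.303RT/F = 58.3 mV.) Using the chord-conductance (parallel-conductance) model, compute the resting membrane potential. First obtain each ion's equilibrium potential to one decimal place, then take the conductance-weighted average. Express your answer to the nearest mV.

E_Cl⁻ = (58.3/-1)·log₁₀(128/32.3) = -34.9 mV
E_Na⁺ = (58.3/1)·log₁₀(138/9.07) = 68.9 mV
E_K⁺ = (58.3/1)·log₁₀(7.66/144) = -74.3 mV
Vm = (Σ gᵢEᵢ)/(Σ gᵢ) = (21·-34.9 + 0.85·68.9 + 12·-74.3) / (21 + 0.85 + 12)
= -1565.93 / 33.85 = -46.26 mV

-46 mV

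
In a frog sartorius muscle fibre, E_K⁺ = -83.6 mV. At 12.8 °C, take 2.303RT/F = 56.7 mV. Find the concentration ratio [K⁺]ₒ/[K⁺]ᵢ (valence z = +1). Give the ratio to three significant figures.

log₁₀([out]/[in]) = E·z/(56.7) = -83.6 × 1 / 56.7 = -1.4744
[out]/[in] = 10^(-1.4744) = 0.03354

0.0335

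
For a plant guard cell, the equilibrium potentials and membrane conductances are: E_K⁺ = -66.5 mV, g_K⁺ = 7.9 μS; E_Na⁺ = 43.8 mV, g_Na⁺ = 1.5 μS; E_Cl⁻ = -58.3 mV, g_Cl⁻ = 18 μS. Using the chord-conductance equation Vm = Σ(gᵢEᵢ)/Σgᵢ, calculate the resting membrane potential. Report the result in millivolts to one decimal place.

Σ gᵢEᵢ = 7.9·(-66.5) + 1.5·(43.8) + 18·(-58.3) = -1509.05
Σ gᵢ = 7.9 + 1.5 + 18 = 27.4
Vm = -1509.05 / 27.4 = -55.07 mV

-55.1 mV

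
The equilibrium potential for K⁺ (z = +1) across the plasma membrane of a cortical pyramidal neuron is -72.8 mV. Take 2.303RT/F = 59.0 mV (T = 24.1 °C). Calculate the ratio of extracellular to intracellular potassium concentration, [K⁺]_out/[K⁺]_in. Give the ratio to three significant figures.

0.0584

log₁₀([out]/[in]) = E·z/(59.0) = -72.8 × 1 / 59.0 = -1.2339
[out]/[in] = 10^(-1.2339) = 0.05836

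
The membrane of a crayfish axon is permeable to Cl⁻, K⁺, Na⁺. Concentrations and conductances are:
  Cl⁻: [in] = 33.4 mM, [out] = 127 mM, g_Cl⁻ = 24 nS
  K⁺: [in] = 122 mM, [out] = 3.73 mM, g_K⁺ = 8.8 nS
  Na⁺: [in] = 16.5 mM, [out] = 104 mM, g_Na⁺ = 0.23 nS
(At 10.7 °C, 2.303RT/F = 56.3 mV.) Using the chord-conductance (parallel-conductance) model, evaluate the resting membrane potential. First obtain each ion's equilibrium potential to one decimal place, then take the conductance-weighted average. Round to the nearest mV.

E_Cl⁻ = (56.3/-1)·log₁₀(127/33.4) = -32.7 mV
E_K⁺ = (56.3/1)·log₁₀(3.73/122) = -85.3 mV
E_Na⁺ = (56.3/1)·log₁₀(104/16.5) = 45.0 mV
Vm = (Σ gᵢEᵢ)/(Σ gᵢ) = (24·-32.7 + 8.8·-85.3 + 0.23·45.0) / (24 + 8.8 + 0.23)
= -1525.09 / 33.03 = -46.17 mV

-46 mV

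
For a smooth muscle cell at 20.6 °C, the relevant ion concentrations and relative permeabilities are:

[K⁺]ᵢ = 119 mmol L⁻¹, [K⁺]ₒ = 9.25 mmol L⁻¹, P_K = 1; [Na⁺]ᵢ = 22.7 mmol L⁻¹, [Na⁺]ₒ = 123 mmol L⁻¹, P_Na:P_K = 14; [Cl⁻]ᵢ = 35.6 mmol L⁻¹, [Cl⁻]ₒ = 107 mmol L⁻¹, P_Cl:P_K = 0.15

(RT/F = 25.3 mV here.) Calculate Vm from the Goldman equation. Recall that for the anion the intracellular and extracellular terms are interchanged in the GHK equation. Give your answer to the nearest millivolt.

Vm = 25.3 · ln[(Σ P·[cation]ₒ + Σ P·[anion]ᵢ) / (Σ P·[cation]ᵢ + Σ P·[anion]ₒ)]
Numerator = 1×9.25 + 14×123 + 0.15×35.6 = 1737
Denominator = 1×119 + 14×22.7 + 0.15×107 = 452.9
Vm = 25.3 · ln(3.8348) = 25.3 × (1.3441) = 34.01 mV

34 mV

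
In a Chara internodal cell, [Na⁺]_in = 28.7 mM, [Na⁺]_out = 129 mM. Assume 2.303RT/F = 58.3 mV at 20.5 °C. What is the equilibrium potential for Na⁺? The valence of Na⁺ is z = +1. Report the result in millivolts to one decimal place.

E = (58.3/z) · log₁₀([Na⁺]_out/[Na⁺]_in) with z = +1.
= (58.3/1) · log₁₀(129/28.7) = 58.30 · log₁₀(4.495)
= 58.30 · (0.6527) = 38.05 mV

38.1 mV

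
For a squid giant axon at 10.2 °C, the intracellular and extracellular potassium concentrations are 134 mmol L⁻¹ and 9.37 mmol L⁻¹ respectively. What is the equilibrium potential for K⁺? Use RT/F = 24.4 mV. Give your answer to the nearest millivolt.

-65 mV

E = (24.4/z) · ln([K⁺]_out/[K⁺]_in) with z = +1.
= (24.4/1) · ln(9.37/134) = 24.40 · ln(0.06993)
= 24.40 · (-2.6603) = -64.91 mV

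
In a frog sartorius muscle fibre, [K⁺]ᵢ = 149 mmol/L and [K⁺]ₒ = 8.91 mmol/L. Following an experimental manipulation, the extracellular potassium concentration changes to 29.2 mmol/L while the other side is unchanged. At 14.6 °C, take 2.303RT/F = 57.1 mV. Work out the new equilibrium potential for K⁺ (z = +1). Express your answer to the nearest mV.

-40 mV

After the shift: [K⁺]_out = 29.2, [K⁺]_in = 149 mmol/L.
E_new = (57.1/1)·log₁₀(29.2/149) = 57.10 · (-0.7078) = -40.42 mV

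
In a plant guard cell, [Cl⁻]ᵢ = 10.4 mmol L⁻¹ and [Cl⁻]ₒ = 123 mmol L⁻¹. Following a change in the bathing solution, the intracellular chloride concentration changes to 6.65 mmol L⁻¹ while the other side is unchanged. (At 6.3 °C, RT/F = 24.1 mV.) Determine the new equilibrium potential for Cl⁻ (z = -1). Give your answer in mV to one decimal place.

After the shift: [Cl⁻]_out = 123, [Cl⁻]_in = 6.65 mmol L⁻¹.
E_new = (24.1/-1)·ln(123/6.65) = -24.10 · (2.9176) = -70.31 mV

-70.3 mV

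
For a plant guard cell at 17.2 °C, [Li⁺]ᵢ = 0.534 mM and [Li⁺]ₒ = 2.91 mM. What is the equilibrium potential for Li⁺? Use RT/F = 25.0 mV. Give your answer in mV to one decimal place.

42.4 mV

E = (25.0/z) · ln([Li⁺]_out/[Li⁺]_in) with z = +1.
= (25.0/1) · ln(2.91/0.534) = 25.00 · ln(5.449)
= 25.00 · (1.6955) = 42.39 mV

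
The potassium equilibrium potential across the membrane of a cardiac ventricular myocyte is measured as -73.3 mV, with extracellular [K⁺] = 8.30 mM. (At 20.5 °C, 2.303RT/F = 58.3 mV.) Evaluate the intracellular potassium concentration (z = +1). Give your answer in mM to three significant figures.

Nernst: E = (58.3/1) · log₁₀([out]/[in]), so log₁₀([out]/[in]) = -73.3 × 1 / 58.3 = -1.2573.
[out]/[in] = 10^(-1.2573) = 0.0553.
[in] = 8.30 / 0.0553 = 150.1 mM.

150 mM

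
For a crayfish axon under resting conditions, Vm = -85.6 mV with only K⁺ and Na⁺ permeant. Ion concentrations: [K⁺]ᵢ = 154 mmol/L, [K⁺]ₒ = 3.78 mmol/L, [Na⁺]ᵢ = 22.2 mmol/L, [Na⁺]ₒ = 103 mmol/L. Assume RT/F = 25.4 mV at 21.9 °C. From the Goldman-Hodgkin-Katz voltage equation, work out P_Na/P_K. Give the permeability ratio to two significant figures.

0.015

Let α = P_Na/P_K. GHK: Vm = 25.4·ln[(Kₒ + α·Naₒ)/(Kᵢ + α·Naᵢ)].
e^(Vm/25.4) = e^(-85.6/25.4) = 0.034387
So 0.034387·(Kᵢ + α·Naᵢ) = Kₒ + α·Naₒ → α = (0.034387·154.0 − 3.78) / (103.0 − 0.034387·22.2)
α = (5.296 − 3.78) / (103.0 − 0.7634) = 1.516/102.2 = 0.01482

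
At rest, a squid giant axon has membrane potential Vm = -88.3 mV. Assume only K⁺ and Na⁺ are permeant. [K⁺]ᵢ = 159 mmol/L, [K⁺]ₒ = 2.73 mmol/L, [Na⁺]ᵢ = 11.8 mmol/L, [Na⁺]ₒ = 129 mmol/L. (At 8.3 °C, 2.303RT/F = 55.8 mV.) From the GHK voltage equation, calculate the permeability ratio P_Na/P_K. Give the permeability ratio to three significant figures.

Let α = P_Na/P_K. GHK: Vm = 55.8·log₁₀[(Kₒ + α·Naₒ)/(Kᵢ + α·Naᵢ)].
10^(Vm/55.8) = 10^(-88.3/55.8) = 0.026155
So 0.026155·(Kᵢ + α·Naᵢ) = Kₒ + α·Naₒ → α = (0.026155·159.0 − 2.73) / (129.0 − 0.026155·11.8)
α = (4.159 − 2.73) / (129.0 − 0.3086) = 1.429/128.7 = 0.0111

0.0111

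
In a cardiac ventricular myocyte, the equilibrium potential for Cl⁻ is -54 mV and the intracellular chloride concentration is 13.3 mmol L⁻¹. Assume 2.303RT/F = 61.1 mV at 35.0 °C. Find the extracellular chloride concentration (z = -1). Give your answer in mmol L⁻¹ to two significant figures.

100 mmol L⁻¹

Nernst: E = (61.1/-1) · log₁₀([out]/[in]), so log₁₀([out]/[in]) = -54.0 × -1 / 61.1 = 0.8838.
[out]/[in] = 10^(0.8838) = 7.652.
[out] = 7.652 × 13.3 = 101.8 mmol L⁻¹.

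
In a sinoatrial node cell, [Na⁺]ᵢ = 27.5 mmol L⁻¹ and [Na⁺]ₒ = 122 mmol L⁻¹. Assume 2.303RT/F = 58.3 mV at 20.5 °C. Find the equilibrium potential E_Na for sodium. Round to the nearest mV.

E = (58.3/z) · log₁₀([Na⁺]_out/[Na⁺]_in) with z = +1.
= (58.3/1) · log₁₀(122/27.5) = 58.30 · log₁₀(4.436)
= 58.30 · (0.6470) = 37.72 mV

38 mV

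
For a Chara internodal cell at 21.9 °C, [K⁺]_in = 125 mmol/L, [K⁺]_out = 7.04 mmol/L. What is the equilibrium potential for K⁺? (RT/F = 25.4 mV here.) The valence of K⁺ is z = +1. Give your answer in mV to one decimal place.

E = (25.4/z) · ln([K⁺]_out/[K⁺]_in) with z = +1.
= (25.4/1) · ln(7.04/125) = 25.40 · ln(0.05632)
= 25.40 · (-2.8767) = -73.07 mV

-73.1 mV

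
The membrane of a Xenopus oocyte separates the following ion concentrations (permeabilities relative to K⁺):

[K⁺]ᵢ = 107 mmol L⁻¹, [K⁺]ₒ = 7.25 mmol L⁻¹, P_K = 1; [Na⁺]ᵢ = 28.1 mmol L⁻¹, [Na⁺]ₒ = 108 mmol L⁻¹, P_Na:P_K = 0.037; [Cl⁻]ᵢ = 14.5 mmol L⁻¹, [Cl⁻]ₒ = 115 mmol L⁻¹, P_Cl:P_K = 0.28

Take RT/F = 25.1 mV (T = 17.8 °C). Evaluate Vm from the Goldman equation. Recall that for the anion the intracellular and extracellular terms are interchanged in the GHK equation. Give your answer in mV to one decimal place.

-55.6 mV

Vm = 25.1 · ln[(Σ P·[cation]ₒ + Σ P·[anion]ᵢ) / (Σ P·[cation]ᵢ + Σ P·[anion]ₒ)]
Numerator = 1×7.25 + 0.037×108 + 0.28×14.5 = 15.31
Denominator = 1×107 + 0.037×28.1 + 0.28×115 = 140.2
Vm = 25.1 · ln(0.10914) = 25.1 × (-2.2151) = -55.60 mV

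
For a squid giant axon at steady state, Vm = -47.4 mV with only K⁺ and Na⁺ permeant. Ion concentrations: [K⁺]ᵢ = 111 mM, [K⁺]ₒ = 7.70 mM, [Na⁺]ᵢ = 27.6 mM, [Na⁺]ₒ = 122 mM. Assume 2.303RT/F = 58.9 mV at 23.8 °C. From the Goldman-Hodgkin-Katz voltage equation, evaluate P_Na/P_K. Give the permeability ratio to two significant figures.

Let α = P_Na/P_K. GHK: Vm = 58.9·log₁₀[(Kₒ + α·Naₒ)/(Kᵢ + α·Naᵢ)].
10^(Vm/58.9) = 10^(-47.4/58.9) = 0.15676
So 0.15676·(Kᵢ + α·Naᵢ) = Kₒ + α·Naₒ → α = (0.15676·111.0 − 7.7) / (122.0 − 0.15676·27.6)
α = (17.4 − 7.7) / (122.0 − 4.327) = 9.701/117.7 = 0.08244

0.082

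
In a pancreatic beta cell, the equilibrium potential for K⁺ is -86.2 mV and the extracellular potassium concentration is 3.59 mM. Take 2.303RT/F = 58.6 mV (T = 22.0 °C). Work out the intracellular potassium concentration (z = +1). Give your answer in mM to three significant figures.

Nernst: E = (58.6/1) · log₁₀([out]/[in]), so log₁₀([out]/[in]) = -86.2 × 1 / 58.6 = -1.4710.
[out]/[in] = 10^(-1.4710) = 0.03381.
[in] = 3.59 / 0.03381 = 106.2 mM.

106 mM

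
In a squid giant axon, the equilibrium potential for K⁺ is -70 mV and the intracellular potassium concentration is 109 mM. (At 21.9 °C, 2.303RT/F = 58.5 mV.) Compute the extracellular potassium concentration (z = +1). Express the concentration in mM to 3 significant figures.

Nernst: E = (58.5/1) · log₁₀([out]/[in]), so log₁₀([out]/[in]) = -70.0 × 1 / 58.5 = -1.1966.
[out]/[in] = 10^(-1.1966) = 0.06359.
[out] = 0.06359 × 109 = 6.932 mM.

6.93 mM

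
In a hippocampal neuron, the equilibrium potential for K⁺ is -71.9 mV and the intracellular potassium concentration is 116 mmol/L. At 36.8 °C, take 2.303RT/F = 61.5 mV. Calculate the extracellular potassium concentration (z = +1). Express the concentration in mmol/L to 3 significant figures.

7.86 mmol/L

Nernst: E = (61.5/1) · log₁₀([out]/[in]), so log₁₀([out]/[in]) = -71.9 × 1 / 61.5 = -1.1691.
[out]/[in] = 10^(-1.1691) = 0.06775.
[out] = 0.06775 × 116 = 7.859 mmol/L.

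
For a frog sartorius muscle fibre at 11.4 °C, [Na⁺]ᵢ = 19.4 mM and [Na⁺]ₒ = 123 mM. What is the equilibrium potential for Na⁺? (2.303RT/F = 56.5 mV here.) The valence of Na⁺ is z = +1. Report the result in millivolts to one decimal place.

45.3 mV

E = (56.5/z) · log₁₀([Na⁺]_out/[Na⁺]_in) with z = +1.
= (56.5/1) · log₁₀(123/19.4) = 56.50 · log₁₀(6.34)
= 56.50 · (0.8021) = 45.32 mV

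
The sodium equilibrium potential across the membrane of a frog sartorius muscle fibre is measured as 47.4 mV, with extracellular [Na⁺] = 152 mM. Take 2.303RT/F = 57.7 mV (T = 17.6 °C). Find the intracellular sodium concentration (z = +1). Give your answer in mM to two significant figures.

Nernst: E = (57.7/1) · log₁₀([out]/[in]), so log₁₀([out]/[in]) = 47.4 × 1 / 57.7 = 0.8215.
[out]/[in] = 10^(0.8215) = 6.63.
[in] = 152 / 6.63 = 22.93 mM.

23 mM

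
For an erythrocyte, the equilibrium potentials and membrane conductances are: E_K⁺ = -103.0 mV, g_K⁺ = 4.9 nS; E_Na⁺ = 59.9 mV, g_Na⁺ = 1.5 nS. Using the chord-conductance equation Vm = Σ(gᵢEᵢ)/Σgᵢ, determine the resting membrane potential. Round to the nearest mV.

-65 mV

Σ gᵢEᵢ = 4.9·(-103.0) + 1.5·(59.9) = -414.85
Σ gᵢ = 4.9 + 1.5 = 6.4
Vm = -414.85 / 6.4 = -64.82 mV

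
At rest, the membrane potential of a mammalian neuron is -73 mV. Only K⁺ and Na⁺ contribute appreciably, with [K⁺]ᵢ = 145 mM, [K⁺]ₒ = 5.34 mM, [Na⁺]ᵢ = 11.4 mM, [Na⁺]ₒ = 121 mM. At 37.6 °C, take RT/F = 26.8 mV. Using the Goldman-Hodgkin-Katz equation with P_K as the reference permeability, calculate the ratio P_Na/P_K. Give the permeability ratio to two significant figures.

Let α = P_Na/P_K. GHK: Vm = 26.8·ln[(Kₒ + α·Naₒ)/(Kᵢ + α·Naᵢ)].
e^(Vm/26.8) = e^(-73.0/26.8) = 0.06562
So 0.06562·(Kᵢ + α·Naᵢ) = Kₒ + α·Naₒ → α = (0.06562·145.0 − 5.34) / (121.0 − 0.06562·11.4)
α = (9.515 − 5.34) / (121.0 − 0.7481) = 4.175/120.3 = 0.03472

0.035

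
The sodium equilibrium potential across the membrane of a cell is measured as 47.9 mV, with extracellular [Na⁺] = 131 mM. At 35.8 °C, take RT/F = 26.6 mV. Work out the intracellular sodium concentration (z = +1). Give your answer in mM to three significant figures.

Nernst: E = (26.6/1) · ln([out]/[in]), so ln([out]/[in]) = 47.9 × 1 / 26.6 = 1.8008.
[out]/[in] = e^(1.8008) = 6.054.
[in] = 131 / 6.054 = 21.64 mM.

21.6 mM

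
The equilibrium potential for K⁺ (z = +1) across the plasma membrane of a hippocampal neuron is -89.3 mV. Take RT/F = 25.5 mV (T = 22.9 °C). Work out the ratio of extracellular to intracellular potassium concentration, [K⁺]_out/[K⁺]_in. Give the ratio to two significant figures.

ln([out]/[in]) = E·z/(25.5) = -89.3 × 1 / 25.5 = -3.5020
[out]/[in] = e^(-3.5020) = 0.03014

0.030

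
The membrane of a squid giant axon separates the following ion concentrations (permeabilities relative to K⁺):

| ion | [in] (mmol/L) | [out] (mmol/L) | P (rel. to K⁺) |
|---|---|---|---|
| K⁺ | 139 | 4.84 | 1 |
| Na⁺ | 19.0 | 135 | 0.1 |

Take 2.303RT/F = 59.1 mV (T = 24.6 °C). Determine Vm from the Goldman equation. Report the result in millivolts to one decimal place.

-52.3 mV

Vm = 59.1 · log₁₀[(Σ P·[cation]ₒ + Σ P·[anion]ᵢ) / (Σ P·[cation]ᵢ + Σ P·[anion]ₒ)]
Numerator = 1×4.84 + 0.1×135 = 18.34
Denominator = 1×139 + 0.1×19.0 = 140.9
Vm = 59.1 · log₁₀(0.13016) = 59.1 × (-0.8855) = -52.33 mV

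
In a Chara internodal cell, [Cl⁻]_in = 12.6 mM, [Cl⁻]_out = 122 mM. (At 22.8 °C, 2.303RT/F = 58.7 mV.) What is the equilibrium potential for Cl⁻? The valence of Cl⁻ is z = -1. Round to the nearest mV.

-58 mV

E = (58.7/z) · log₁₀([Cl⁻]_out/[Cl⁻]_in) with z = -1.
For an anion, dividing by z = -1 reverses the sign.
= (58.7/-1) · log₁₀(122/12.6) = -58.70 · log₁₀(9.683)
= -58.70 · (0.9860) = -57.88 mV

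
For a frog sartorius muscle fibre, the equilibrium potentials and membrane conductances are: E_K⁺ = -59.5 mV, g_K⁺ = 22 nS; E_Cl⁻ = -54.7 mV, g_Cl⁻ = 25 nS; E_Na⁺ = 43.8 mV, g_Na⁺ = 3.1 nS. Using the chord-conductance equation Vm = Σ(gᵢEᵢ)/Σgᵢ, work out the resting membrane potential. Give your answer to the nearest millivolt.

Σ gᵢEᵢ = 22·(-59.5) + 25·(-54.7) + 3.1·(43.8) = -2540.72
Σ gᵢ = 22 + 25 + 3.1 = 50.1
Vm = -2540.72 / 50.1 = -50.71 mV

-51 mV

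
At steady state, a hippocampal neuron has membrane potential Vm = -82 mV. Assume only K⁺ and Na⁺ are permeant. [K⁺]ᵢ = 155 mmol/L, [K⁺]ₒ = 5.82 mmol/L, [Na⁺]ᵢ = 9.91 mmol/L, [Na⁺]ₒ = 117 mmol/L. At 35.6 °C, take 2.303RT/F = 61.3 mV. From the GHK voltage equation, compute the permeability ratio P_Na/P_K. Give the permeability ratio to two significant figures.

0.011

Let α = P_Na/P_K. GHK: Vm = 61.3·log₁₀[(Kₒ + α·Naₒ)/(Kᵢ + α·Naᵢ)].
10^(Vm/61.3) = 10^(-82.0/61.3) = 0.045953
So 0.045953·(Kᵢ + α·Naᵢ) = Kₒ + α·Naₒ → α = (0.045953·155.0 − 5.82) / (117.0 − 0.045953·9.91)
α = (7.123 − 5.82) / (117.0 − 0.4554) = 1.303/116.5 = 0.01118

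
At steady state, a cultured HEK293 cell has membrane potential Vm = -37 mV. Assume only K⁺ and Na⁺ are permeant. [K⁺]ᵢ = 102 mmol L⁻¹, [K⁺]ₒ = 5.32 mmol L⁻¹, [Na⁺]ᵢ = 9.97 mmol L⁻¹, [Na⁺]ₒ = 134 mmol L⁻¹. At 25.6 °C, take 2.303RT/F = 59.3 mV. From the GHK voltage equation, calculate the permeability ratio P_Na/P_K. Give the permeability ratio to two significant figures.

Let α = P_Na/P_K. GHK: Vm = 59.3·log₁₀[(Kₒ + α·Naₒ)/(Kᵢ + α·Naᵢ)].
10^(Vm/59.3) = 10^(-37.0/59.3) = 0.23771
So 0.23771·(Kᵢ + α·Naᵢ) = Kₒ + α·Naₒ → α = (0.23771·102.0 − 5.32) / (134.0 − 0.23771·9.97)
α = (24.25 − 5.32) / (134.0 − 2.37) = 18.93/131.6 = 0.1438

0.14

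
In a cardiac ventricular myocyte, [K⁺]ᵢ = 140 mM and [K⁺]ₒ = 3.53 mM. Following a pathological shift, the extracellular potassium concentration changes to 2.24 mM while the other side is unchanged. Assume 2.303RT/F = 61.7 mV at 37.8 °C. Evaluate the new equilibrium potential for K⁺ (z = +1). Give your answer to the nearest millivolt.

-111 mV

After the shift: [K⁺]_out = 2.24, [K⁺]_in = 140 mM.
E_new = (61.7/1)·log₁₀(2.24/140) = 61.70 · (-1.7959) = -110.81 mV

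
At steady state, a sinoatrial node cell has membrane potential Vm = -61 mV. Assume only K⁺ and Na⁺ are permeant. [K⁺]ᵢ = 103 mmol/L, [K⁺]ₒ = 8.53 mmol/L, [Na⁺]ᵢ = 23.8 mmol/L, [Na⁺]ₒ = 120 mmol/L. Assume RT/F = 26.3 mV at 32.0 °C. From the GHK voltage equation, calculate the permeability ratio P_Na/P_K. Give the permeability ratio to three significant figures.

Let α = P_Na/P_K. GHK: Vm = 26.3·ln[(Kₒ + α·Naₒ)/(Kᵢ + α·Naᵢ)].
e^(Vm/26.3) = e^(-61.0/26.3) = 0.098333
So 0.098333·(Kᵢ + α·Naᵢ) = Kₒ + α·Naₒ → α = (0.098333·103.0 − 8.53) / (120.0 − 0.098333·23.8)
α = (10.13 − 8.53) / (120.0 − 2.34) = 1.598/117.7 = 0.01358

0.0136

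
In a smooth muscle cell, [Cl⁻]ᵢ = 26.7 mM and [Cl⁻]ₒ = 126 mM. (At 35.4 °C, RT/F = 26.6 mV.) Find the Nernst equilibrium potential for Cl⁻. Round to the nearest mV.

E = (26.6/z) · ln([Cl⁻]_out/[Cl⁻]_in) with z = -1.
For an anion, dividing by z = -1 reverses the sign.
= (26.6/-1) · ln(126/26.7) = -26.60 · ln(4.719)
= -26.60 · (1.5516) = -41.27 mV

-41 mV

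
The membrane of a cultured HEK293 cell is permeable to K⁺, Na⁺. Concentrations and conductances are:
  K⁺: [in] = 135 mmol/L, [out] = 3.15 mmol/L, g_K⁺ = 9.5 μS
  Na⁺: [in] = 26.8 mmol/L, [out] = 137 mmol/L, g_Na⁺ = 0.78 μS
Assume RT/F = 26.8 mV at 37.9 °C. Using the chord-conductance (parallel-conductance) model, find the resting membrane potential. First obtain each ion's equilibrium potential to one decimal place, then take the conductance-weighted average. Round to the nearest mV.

-90 mV

E_K⁺ = (26.8/1)·ln(3.15/135) = -100.7 mV
E_Na⁺ = (26.8/1)·ln(137/26.8) = 43.7 mV
Vm = (Σ gᵢEᵢ)/(Σ gᵢ) = (9.5·-100.7 + 0.78·43.7) / (9.5 + 0.78)
= -922.56 / 10.28 = -89.74 mV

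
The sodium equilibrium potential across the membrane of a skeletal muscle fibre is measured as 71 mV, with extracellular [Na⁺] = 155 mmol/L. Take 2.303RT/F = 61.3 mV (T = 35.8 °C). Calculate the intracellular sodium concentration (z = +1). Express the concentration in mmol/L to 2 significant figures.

Nernst: E = (61.3/1) · log₁₀([out]/[in]), so log₁₀([out]/[in]) = 71.0 × 1 / 61.3 = 1.1582.
[out]/[in] = 10^(1.1582) = 14.4.
[in] = 155 / 14.4 = 10.77 mmol/L.

11 mmol/L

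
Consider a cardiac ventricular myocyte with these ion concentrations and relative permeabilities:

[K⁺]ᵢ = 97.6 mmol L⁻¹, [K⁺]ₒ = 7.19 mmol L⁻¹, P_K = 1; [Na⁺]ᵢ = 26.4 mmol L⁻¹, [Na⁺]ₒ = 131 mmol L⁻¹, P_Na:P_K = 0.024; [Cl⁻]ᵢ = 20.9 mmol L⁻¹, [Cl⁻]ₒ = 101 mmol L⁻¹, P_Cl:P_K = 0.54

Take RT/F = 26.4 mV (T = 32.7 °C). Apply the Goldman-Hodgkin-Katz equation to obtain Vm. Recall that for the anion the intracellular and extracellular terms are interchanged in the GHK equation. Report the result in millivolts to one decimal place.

Vm = 26.4 · ln[(Σ P·[cation]ₒ + Σ P·[anion]ᵢ) / (Σ P·[cation]ᵢ + Σ P·[anion]ₒ)]
Numerator = 1×7.19 + 0.024×131 + 0.54×20.9 = 21.62
Denominator = 1×97.6 + 0.024×26.4 + 0.54×101 = 152.8
Vm = 26.4 · ln(0.14152) = 26.4 × (-1.9553) = -51.62 mV

-51.6 mV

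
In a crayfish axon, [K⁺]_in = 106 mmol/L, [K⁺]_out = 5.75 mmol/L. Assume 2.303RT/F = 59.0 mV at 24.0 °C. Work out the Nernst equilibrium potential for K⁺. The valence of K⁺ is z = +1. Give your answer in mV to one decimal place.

E = (59.0/z) · log₁₀([K⁺]_out/[K⁺]_in) with z = +1.
= (59.0/1) · log₁₀(5.75/106) = 59.00 · log₁₀(0.05425)
= 59.00 · (-1.2656) = -74.67 mV

-74.7 mV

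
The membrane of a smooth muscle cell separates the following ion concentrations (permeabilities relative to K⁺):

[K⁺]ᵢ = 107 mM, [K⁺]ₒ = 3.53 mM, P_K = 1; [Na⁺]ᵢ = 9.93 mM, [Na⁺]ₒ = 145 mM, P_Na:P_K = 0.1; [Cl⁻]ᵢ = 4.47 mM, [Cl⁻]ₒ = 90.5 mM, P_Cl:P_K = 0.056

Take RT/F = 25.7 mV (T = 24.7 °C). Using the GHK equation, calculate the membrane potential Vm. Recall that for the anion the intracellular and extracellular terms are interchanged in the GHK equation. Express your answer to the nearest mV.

Vm = 25.7 · ln[(Σ P·[cation]ₒ + Σ P·[anion]ᵢ) / (Σ P·[cation]ᵢ + Σ P·[anion]ₒ)]
Numerator = 1×3.53 + 0.1×145 + 0.056×4.47 = 18.28
Denominator = 1×107 + 0.1×9.93 + 0.056×90.5 = 113.1
Vm = 25.7 · ln(0.16169) = 25.7 × (-1.8221) = -46.83 mV

-47 mV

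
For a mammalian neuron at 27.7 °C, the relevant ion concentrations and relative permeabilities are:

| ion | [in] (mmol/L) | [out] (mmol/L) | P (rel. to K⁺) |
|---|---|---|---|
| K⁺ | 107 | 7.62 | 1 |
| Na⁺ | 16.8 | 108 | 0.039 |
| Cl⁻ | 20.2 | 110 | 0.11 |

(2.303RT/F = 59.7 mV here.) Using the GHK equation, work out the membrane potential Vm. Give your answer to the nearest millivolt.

Vm = 59.7 · log₁₀[(Σ P·[cation]ₒ + Σ P·[anion]ᵢ) / (Σ P·[cation]ᵢ + Σ P·[anion]ₒ)]
Numerator = 1×7.62 + 0.039×108 + 0.11×20.2 = 14.05
Denominator = 1×107 + 0.039×16.8 + 0.11×110 = 119.8
Vm = 59.7 · log₁₀(0.11736) = 59.7 × (-0.9305) = -55.55 mV

-56 mV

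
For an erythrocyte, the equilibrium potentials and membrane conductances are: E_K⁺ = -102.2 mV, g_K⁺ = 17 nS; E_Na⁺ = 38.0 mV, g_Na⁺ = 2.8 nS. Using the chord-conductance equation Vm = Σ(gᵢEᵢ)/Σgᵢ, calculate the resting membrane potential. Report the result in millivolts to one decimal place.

-82.4 mV

Σ gᵢEᵢ = 17·(-102.2) + 2.8·(38.0) = -1631.00
Σ gᵢ = 17 + 2.8 = 19.8
Vm = -1631.00 / 19.8 = -82.37 mV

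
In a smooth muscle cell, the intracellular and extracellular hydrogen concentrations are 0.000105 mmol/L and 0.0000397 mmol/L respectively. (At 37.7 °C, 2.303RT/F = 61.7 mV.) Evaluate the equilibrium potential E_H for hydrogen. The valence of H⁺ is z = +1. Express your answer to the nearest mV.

-26 mV

E = (61.7/z) · log₁₀([H⁺]_out/[H⁺]_in) with z = +1.
= (61.7/1) · log₁₀(0.0000397/0.000105) = 61.70 · log₁₀(0.3781)
= 61.70 · (-0.4224) = -26.06 mV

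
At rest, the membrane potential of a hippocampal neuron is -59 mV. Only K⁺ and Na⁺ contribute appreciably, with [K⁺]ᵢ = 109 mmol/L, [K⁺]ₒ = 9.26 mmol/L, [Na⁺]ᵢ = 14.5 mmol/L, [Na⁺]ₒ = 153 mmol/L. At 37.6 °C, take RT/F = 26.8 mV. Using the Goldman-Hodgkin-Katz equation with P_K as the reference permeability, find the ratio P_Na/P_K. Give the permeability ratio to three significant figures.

0.0185

Let α = P_Na/P_K. GHK: Vm = 26.8·ln[(Kₒ + α·Naₒ)/(Kᵢ + α·Naᵢ)].
e^(Vm/26.8) = e^(-59.0/26.8) = 0.11064
So 0.11064·(Kᵢ + α·Naᵢ) = Kₒ + α·Naₒ → α = (0.11064·109.0 − 9.26) / (153.0 − 0.11064·14.5)
α = (12.06 − 9.26) / (153.0 − 1.604) = 2.8/151.4 = 0.01849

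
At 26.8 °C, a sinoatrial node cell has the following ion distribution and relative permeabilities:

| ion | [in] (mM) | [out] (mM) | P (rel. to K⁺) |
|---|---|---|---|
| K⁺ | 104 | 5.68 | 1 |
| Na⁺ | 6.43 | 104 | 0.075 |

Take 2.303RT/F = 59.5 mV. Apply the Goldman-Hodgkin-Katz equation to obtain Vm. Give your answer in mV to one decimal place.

-52.9 mV

Vm = 59.5 · log₁₀[(Σ P·[cation]ₒ + Σ P·[anion]ᵢ) / (Σ P·[cation]ᵢ + Σ P·[anion]ₒ)]
Numerator = 1×5.68 + 0.075×104 = 13.48
Denominator = 1×104 + 0.075×6.43 = 104.5
Vm = 59.5 · log₁₀(0.12902) = 59.5 × (-0.8894) = -52.92 mV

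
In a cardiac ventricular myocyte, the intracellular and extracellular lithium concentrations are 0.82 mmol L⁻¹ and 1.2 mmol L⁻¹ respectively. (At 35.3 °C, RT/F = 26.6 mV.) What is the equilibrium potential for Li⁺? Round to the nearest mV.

10 mV

E = (26.6/z) · ln([Li⁺]_out/[Li⁺]_in) with z = +1.
= (26.6/1) · ln(1.2/0.82) = 26.60 · ln(1.463)
= 26.60 · (0.3808) = 10.13 mV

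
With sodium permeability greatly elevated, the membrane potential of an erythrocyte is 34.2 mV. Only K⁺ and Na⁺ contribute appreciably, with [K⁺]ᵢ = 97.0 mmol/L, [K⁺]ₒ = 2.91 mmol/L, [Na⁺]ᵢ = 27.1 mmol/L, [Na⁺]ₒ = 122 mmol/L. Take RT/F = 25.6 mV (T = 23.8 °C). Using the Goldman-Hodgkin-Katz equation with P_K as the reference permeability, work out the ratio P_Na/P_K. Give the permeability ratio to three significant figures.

19.3

Let α = P_Na/P_K. GHK: Vm = 25.6·ln[(Kₒ + α·Naₒ)/(Kᵢ + α·Naᵢ)].
e^(Vm/25.6) = e^(34.2/25.6) = 3.8036
So 3.8036·(Kᵢ + α·Naᵢ) = Kₒ + α·Naₒ → α = (3.8036·97.0 − 2.91) / (122.0 − 3.8036·27.1)
α = (368.9 − 2.91) / (122.0 − 103.1) = 366/18.92 = 19.34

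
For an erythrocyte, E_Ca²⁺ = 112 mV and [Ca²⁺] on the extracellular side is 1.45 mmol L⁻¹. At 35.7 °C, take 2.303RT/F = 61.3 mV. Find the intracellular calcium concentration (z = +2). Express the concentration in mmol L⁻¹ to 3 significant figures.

0.000322 mmol L⁻¹

Nernst: E = (61.3/2) · log₁₀([out]/[in]), so log₁₀([out]/[in]) = 112.0 × 2 / 61.3 = 3.6542.
[out]/[in] = 10^(3.6542) = 4510.
[in] = 1.45 / 4510 = 0.0003215 mmol L⁻¹.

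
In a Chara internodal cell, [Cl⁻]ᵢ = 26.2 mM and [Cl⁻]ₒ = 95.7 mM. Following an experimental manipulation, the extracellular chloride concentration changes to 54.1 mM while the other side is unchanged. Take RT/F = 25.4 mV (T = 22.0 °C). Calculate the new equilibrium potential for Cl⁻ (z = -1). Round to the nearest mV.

-18 mV

After the shift: [Cl⁻]_out = 54.1, [Cl⁻]_in = 26.2 mM.
E_new = (25.4/-1)·ln(54.1/26.2) = -25.40 · (0.7251) = -18.42 mV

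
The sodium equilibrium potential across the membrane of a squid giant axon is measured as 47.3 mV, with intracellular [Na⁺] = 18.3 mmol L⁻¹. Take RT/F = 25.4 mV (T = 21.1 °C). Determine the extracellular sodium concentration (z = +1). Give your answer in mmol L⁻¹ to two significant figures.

120 mmol L⁻¹

Nernst: E = (25.4/1) · ln([out]/[in]), so ln([out]/[in]) = 47.3 × 1 / 25.4 = 1.8622.
[out]/[in] = e^(1.8622) = 6.438.
[out] = 6.438 × 18.3 = 117.8 mmol L⁻¹.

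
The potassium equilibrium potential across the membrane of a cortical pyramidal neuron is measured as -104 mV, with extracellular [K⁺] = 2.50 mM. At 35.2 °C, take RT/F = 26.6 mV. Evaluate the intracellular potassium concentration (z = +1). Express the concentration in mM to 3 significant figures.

Nernst: E = (26.6/1) · ln([out]/[in]), so ln([out]/[in]) = -104.0 × 1 / 26.6 = -3.9098.
[out]/[in] = e^(-3.9098) = 0.02005.
[in] = 2.50 / 0.02005 = 124.7 mM.

125 mM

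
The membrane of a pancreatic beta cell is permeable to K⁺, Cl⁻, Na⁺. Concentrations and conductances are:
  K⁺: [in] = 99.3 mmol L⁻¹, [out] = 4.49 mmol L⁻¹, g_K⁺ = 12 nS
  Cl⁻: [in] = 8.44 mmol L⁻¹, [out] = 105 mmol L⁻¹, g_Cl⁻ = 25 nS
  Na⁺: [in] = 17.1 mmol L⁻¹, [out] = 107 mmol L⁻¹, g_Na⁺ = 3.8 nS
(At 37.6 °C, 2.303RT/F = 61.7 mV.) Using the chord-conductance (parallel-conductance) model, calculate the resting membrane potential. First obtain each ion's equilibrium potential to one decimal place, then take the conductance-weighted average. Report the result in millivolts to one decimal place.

E_K⁺ = (61.7/1)·log₁₀(4.49/99.3) = -83.0 mV
E_Cl⁻ = (61.7/-1)·log₁₀(105/8.44) = -67.6 mV
E_Na⁺ = (61.7/1)·log₁₀(107/17.1) = 49.1 mV
Vm = (Σ gᵢEᵢ)/(Σ gᵢ) = (12·-83.0 + 25·-67.6 + 3.8·49.1) / (12 + 25 + 3.8)
= -2499.42 / 40.8 = -61.26 mV

-61.3 mV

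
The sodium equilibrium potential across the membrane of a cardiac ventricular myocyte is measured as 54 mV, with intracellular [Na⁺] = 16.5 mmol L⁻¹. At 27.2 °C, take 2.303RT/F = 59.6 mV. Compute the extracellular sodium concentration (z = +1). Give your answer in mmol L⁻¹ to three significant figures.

Nernst: E = (59.6/1) · log₁₀([out]/[in]), so log₁₀([out]/[in]) = 54.0 × 1 / 59.6 = 0.9060.
[out]/[in] = 10^(0.9060) = 8.055.
[out] = 8.055 × 16.5 = 132.9 mmol L⁻¹.

133 mmol L⁻¹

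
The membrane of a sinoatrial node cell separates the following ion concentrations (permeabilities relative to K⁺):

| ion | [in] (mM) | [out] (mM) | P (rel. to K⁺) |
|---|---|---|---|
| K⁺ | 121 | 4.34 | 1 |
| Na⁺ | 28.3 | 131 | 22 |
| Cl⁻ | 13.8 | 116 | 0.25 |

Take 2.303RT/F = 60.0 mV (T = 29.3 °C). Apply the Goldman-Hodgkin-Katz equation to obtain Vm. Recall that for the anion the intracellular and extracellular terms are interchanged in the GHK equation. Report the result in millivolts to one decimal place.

Vm = 60.0 · log₁₀[(Σ P·[cation]ₒ + Σ P·[anion]ᵢ) / (Σ P·[cation]ᵢ + Σ P·[anion]ₒ)]
Numerator = 1×4.34 + 22×131 + 0.25×13.8 = 2890
Denominator = 1×121 + 22×28.3 + 0.25×116 = 772.6
Vm = 60.0 · log₁₀(3.7403) = 60.0 × (0.5729) = 34.37 mV

34.4 mV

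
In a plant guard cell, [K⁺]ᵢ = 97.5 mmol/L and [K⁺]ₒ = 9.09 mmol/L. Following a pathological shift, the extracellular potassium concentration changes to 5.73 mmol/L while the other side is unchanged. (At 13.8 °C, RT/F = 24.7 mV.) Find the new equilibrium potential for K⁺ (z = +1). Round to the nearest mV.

After the shift: [K⁺]_out = 5.73, [K⁺]_in = 97.5 mmol/L.
E_new = (24.7/1)·ln(5.73/97.5) = 24.70 · (-2.8341) = -70.00 mV

-70 mV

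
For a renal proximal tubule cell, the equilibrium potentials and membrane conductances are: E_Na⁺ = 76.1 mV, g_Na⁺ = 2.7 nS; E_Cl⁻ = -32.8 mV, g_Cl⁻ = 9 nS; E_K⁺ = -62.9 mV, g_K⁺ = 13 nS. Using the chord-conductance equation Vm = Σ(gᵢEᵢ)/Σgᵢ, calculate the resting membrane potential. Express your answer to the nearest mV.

-37 mV

Σ gᵢEᵢ = 2.7·(76.1) + 9·(-32.8) + 13·(-62.9) = -907.43
Σ gᵢ = 2.7 + 9 + 13 = 24.7
Vm = -907.43 / 24.7 = -36.74 mV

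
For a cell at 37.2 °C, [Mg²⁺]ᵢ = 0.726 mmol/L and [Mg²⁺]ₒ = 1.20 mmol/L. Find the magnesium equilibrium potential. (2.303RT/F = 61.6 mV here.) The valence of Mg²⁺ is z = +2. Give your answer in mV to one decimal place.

6.7 mV

E = (61.6/z) · log₁₀([Mg²⁺]_out/[Mg²⁺]_in) with z = +2.
= (61.6/2) · log₁₀(1.20/0.726) = 30.80 · log₁₀(1.653)
= 30.80 · (0.2182) = 6.72 mV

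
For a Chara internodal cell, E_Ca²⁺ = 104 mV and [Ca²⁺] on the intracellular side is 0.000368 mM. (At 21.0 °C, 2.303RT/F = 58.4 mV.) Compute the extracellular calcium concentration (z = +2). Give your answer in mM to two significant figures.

Nernst: E = (58.4/2) · log₁₀([out]/[in]), so log₁₀([out]/[in]) = 104.0 × 2 / 58.4 = 3.5616.
[out]/[in] = 10^(3.5616) = 3645.
[out] = 3645 × 0.000368 = 1.341 mM.

1.3 mM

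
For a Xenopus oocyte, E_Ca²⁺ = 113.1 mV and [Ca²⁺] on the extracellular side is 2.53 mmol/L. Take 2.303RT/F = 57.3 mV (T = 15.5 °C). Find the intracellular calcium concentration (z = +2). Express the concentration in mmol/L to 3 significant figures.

Nernst: E = (57.3/2) · log₁₀([out]/[in]), so log₁₀([out]/[in]) = 113.1 × 2 / 57.3 = 3.9476.
[out]/[in] = 10^(3.9476) = 8864.
[in] = 2.53 / 8864 = 0.0002854 mmol/L.

0.000285 mmol/L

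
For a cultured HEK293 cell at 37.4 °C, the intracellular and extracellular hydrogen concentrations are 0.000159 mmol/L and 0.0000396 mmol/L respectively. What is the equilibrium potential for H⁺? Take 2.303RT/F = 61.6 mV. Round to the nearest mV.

E = (61.6/z) · log₁₀([H⁺]_out/[H⁺]_in) with z = +1.
= (61.6/1) · log₁₀(0.0000396/0.000159) = 61.60 · log₁₀(0.2491)
= 61.60 · (-0.6037) = -37.19 mV

-37 mV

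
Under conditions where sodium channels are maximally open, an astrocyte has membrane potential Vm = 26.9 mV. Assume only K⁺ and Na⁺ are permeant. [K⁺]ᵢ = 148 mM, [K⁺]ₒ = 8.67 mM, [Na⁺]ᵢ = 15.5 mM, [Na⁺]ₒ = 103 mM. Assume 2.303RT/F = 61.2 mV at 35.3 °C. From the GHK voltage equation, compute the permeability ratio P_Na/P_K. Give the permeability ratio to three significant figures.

6.60

Let α = P_Na/P_K. GHK: Vm = 61.2·log₁₀[(Kₒ + α·Naₒ)/(Kᵢ + α·Naᵢ)].
10^(Vm/61.2) = 10^(26.9/61.2) = 2.7513
So 2.7513·(Kᵢ + α·Naᵢ) = Kₒ + α·Naₒ → α = (2.7513·148.0 − 8.67) / (103.0 − 2.7513·15.5)
α = (407.2 − 8.67) / (103.0 − 42.65) = 398.5/60.35 = 6.603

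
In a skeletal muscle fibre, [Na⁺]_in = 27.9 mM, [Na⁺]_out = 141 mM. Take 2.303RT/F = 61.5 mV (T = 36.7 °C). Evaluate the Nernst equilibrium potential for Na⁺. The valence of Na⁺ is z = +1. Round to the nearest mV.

E = (61.5/z) · log₁₀([Na⁺]_out/[Na⁺]_in) with z = +1.
= (61.5/1) · log₁₀(141/27.9) = 61.50 · log₁₀(5.054)
= 61.50 · (0.7036) = 43.27 mV

43 mV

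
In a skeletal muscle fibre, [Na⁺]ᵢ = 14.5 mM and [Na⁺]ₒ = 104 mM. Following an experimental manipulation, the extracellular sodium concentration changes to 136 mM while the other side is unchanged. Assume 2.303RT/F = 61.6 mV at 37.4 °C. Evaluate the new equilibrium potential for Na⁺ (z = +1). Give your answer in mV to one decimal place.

59.9 mV

After the shift: [Na⁺]_out = 136, [Na⁺]_in = 14.5 mM.
E_new = (61.6/1)·log₁₀(136/14.5) = 61.60 · (0.9722) = 59.89 mV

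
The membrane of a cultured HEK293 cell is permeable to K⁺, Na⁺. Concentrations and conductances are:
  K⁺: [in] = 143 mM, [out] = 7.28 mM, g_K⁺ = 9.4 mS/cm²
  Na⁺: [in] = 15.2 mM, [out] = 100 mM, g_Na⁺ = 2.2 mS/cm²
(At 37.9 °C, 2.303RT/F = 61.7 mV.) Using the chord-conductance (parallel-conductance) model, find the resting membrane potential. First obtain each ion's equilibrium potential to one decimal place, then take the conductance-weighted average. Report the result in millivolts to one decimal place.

-55.1 mV

E_K⁺ = (61.7/1)·log₁₀(7.28/143) = -79.8 mV
E_Na⁺ = (61.7/1)·log₁₀(100/15.2) = 50.5 mV
Vm = (Σ gᵢEᵢ)/(Σ gᵢ) = (9.4·-79.8 + 2.2·50.5) / (9.4 + 2.2)
= -639.02 / 11.6 = -55.09 mV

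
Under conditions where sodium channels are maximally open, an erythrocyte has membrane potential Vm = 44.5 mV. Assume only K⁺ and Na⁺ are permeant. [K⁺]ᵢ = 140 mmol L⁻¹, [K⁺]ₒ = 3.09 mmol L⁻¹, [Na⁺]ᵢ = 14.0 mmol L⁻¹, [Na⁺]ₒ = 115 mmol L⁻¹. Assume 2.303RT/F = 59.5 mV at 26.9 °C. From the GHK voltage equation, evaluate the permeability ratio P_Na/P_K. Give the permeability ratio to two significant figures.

Let α = P_Na/P_K. GHK: Vm = 59.5·log₁₀[(Kₒ + α·Naₒ)/(Kᵢ + α·Naᵢ)].
10^(Vm/59.5) = 10^(44.5/59.5) = 5.5963
So 5.5963·(Kᵢ + α·Naᵢ) = Kₒ + α·Naₒ → α = (5.5963·140.0 − 3.09) / (115.0 − 5.5963·14.0)
α = (783.5 − 3.09) / (115.0 − 78.35) = 780.4/36.65 = 21.29

21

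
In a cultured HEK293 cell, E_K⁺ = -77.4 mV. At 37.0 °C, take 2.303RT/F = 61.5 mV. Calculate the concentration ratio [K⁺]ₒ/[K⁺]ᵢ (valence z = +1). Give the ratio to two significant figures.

log₁₀([out]/[in]) = E·z/(61.5) = -77.4 × 1 / 61.5 = -1.2585
[out]/[in] = 10^(-1.2585) = 0.05514

0.055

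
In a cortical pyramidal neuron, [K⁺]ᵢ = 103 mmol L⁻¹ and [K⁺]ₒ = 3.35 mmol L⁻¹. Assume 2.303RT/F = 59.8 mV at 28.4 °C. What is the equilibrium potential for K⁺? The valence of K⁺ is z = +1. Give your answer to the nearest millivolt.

-89 mV

E = (59.8/z) · log₁₀([K⁺]_out/[K⁺]_in) with z = +1.
= (59.8/1) · log₁₀(3.35/103) = 59.80 · log₁₀(0.03252)
= 59.80 · (-1.4878) = -88.97 mV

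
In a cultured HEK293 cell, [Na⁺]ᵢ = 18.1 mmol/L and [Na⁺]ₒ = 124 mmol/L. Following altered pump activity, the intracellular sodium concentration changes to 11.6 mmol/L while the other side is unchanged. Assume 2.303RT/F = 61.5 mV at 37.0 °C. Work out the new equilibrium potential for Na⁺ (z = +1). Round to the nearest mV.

After the shift: [Na⁺]_out = 124, [Na⁺]_in = 11.6 mmol/L.
E_new = (61.5/1)·log₁₀(124/11.6) = 61.50 · (1.0290) = 63.28 mV

63 mV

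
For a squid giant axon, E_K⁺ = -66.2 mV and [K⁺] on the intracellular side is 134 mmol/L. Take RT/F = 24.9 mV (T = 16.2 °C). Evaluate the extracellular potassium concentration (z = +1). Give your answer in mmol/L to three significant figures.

9.39 mmol/L

Nernst: E = (24.9/1) · ln([out]/[in]), so ln([out]/[in]) = -66.2 × 1 / 24.9 = -2.6586.
[out]/[in] = e^(-2.6586) = 0.07004.
[out] = 0.07004 × 134 = 9.386 mmol/L.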